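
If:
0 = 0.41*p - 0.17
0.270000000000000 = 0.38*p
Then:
No Solution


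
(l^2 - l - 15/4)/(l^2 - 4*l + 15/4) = (2*l + 3)/(2*l - 3)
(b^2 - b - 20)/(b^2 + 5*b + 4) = (b - 5)/(b + 1)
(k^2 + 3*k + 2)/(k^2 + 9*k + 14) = (k + 1)/(k + 7)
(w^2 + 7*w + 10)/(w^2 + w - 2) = (w + 5)/(w - 1)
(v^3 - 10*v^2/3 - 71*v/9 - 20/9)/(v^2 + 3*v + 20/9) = (3*v^2 - 14*v - 5)/(3*v + 5)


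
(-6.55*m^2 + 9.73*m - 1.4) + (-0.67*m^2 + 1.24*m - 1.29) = -7.22*m^2 + 10.97*m - 2.69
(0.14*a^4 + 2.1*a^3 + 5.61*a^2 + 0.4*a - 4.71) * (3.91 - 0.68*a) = -0.0952*a^5 - 0.8806*a^4 + 4.3962*a^3 + 21.6631*a^2 + 4.7668*a - 18.4161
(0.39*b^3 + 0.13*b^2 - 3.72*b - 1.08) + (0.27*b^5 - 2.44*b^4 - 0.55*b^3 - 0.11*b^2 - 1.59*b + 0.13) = 0.27*b^5 - 2.44*b^4 - 0.16*b^3 + 0.02*b^2 - 5.31*b - 0.95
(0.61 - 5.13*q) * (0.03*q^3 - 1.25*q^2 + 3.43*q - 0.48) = -0.1539*q^4 + 6.4308*q^3 - 18.3584*q^2 + 4.5547*q - 0.2928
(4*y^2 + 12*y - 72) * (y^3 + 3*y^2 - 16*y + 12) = 4*y^5 + 24*y^4 - 100*y^3 - 360*y^2 + 1296*y - 864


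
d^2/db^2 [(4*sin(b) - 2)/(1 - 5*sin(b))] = 6*(-5*sin(b)^2 - sin(b) + 10)/(5*sin(b) - 1)^3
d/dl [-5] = 0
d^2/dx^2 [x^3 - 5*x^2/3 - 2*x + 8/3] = 6*x - 10/3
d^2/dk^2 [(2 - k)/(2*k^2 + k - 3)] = 2*(-(k - 2)*(4*k + 1)^2 + 3*(2*k - 1)*(2*k^2 + k - 3))/(2*k^2 + k - 3)^3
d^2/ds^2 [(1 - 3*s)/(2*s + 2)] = 4/(s + 1)^3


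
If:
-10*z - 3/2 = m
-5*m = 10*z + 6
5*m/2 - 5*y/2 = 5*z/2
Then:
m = -9/8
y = -87/80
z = -3/80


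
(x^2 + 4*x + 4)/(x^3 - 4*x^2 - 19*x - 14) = (x + 2)/(x^2 - 6*x - 7)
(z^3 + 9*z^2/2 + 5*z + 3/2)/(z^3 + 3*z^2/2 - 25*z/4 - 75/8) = 4*(2*z^3 + 9*z^2 + 10*z + 3)/(8*z^3 + 12*z^2 - 50*z - 75)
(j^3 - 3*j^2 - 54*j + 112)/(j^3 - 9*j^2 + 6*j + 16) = (j + 7)/(j + 1)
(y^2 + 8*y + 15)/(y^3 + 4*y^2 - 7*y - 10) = (y + 3)/(y^2 - y - 2)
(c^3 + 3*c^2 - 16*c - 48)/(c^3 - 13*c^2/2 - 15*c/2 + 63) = 2*(c^2 - 16)/(2*c^2 - 19*c + 42)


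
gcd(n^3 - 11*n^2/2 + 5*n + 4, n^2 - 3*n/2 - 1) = n^2 - 3*n/2 - 1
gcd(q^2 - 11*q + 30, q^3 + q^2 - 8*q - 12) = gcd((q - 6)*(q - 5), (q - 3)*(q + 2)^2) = 1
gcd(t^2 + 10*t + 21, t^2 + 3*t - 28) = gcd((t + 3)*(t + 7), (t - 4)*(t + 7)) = t + 7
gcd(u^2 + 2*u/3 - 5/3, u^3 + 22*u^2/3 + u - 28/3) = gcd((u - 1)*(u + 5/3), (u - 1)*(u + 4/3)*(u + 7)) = u - 1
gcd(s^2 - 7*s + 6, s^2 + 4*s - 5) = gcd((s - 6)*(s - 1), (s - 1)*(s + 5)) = s - 1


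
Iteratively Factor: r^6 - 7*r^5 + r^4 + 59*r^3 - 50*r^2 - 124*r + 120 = (r + 2)*(r^5 - 9*r^4 + 19*r^3 + 21*r^2 - 92*r + 60) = (r - 2)*(r + 2)*(r^4 - 7*r^3 + 5*r^2 + 31*r - 30) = (r - 5)*(r - 2)*(r + 2)*(r^3 - 2*r^2 - 5*r + 6) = (r - 5)*(r - 2)*(r + 2)^2*(r^2 - 4*r + 3) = (r - 5)*(r - 2)*(r - 1)*(r + 2)^2*(r - 3)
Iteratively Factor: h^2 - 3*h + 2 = (h - 2)*(h - 1)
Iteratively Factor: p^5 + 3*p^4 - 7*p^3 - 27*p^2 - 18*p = (p + 1)*(p^4 + 2*p^3 - 9*p^2 - 18*p) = (p + 1)*(p + 3)*(p^3 - p^2 - 6*p) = (p - 3)*(p + 1)*(p + 3)*(p^2 + 2*p) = p*(p - 3)*(p + 1)*(p + 3)*(p + 2)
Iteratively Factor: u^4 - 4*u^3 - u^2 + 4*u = (u)*(u^3 - 4*u^2 - u + 4) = u*(u + 1)*(u^2 - 5*u + 4) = u*(u - 1)*(u + 1)*(u - 4)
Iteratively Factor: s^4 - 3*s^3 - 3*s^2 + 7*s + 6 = (s - 2)*(s^3 - s^2 - 5*s - 3) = (s - 2)*(s + 1)*(s^2 - 2*s - 3) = (s - 3)*(s - 2)*(s + 1)*(s + 1)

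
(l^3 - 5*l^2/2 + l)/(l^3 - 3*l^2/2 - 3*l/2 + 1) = l/(l + 1)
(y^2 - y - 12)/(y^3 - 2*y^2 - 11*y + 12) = 1/(y - 1)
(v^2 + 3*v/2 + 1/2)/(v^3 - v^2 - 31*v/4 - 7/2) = 2*(v + 1)/(2*v^2 - 3*v - 14)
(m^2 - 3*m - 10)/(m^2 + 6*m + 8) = (m - 5)/(m + 4)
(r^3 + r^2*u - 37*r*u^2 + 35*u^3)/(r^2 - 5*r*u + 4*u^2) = (r^2 + 2*r*u - 35*u^2)/(r - 4*u)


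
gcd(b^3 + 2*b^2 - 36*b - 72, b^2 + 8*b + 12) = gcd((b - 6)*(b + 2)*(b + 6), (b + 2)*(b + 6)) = b^2 + 8*b + 12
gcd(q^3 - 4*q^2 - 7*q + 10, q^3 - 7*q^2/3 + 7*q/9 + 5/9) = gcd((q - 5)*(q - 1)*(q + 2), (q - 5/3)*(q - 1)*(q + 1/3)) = q - 1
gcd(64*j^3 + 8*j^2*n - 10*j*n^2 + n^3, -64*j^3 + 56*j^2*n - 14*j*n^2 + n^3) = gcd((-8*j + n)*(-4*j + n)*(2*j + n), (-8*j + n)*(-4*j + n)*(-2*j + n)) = 32*j^2 - 12*j*n + n^2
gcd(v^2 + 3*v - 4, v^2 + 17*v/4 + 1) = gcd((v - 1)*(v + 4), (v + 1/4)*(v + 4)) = v + 4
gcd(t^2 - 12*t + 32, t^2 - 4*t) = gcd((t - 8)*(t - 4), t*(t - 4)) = t - 4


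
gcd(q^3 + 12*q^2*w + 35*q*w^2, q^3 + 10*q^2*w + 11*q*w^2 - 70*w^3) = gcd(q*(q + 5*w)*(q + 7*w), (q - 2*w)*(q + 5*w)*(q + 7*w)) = q^2 + 12*q*w + 35*w^2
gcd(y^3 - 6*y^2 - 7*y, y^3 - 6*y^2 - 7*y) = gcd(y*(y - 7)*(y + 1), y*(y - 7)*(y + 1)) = y^3 - 6*y^2 - 7*y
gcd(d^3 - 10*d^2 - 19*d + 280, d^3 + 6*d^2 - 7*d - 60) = d + 5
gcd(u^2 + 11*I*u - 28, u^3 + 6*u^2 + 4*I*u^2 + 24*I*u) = u + 4*I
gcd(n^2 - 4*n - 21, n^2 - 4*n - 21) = n^2 - 4*n - 21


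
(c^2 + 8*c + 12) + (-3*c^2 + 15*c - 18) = -2*c^2 + 23*c - 6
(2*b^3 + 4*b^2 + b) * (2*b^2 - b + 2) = 4*b^5 + 6*b^4 + 2*b^3 + 7*b^2 + 2*b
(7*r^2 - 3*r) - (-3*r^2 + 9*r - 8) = 10*r^2 - 12*r + 8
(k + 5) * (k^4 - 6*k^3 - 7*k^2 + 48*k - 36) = k^5 - k^4 - 37*k^3 + 13*k^2 + 204*k - 180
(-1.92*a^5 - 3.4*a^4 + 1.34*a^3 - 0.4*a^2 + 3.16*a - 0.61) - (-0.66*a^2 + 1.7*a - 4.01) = -1.92*a^5 - 3.4*a^4 + 1.34*a^3 + 0.26*a^2 + 1.46*a + 3.4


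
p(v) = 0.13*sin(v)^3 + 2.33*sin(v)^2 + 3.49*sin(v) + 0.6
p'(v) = 0.39*sin(v)^2*cos(v) + 4.66*sin(v)*cos(v) + 3.49*cos(v)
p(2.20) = 5.01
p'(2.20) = -4.42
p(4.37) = -0.73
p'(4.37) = 0.19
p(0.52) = 2.93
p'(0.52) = 5.12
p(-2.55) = -0.64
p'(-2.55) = -0.84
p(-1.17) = -0.74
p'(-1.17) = -0.18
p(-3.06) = 0.33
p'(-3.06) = -3.10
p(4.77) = -0.69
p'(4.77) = -0.04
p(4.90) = -0.70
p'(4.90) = -0.13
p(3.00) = 1.14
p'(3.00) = -4.11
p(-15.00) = -0.72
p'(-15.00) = -0.47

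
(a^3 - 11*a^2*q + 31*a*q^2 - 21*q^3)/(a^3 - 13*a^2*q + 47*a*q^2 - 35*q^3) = (-a + 3*q)/(-a + 5*q)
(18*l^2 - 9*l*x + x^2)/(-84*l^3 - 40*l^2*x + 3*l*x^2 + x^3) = (-3*l + x)/(14*l^2 + 9*l*x + x^2)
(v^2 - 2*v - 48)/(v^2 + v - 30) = (v - 8)/(v - 5)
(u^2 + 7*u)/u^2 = (u + 7)/u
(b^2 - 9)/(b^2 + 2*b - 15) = (b + 3)/(b + 5)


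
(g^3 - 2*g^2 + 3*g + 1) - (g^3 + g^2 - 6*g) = -3*g^2 + 9*g + 1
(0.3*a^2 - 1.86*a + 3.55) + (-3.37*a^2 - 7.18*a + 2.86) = -3.07*a^2 - 9.04*a + 6.41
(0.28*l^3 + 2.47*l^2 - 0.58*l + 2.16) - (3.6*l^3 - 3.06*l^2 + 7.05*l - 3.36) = -3.32*l^3 + 5.53*l^2 - 7.63*l + 5.52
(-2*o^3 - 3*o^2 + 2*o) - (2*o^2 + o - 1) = -2*o^3 - 5*o^2 + o + 1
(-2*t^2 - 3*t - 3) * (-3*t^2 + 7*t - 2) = 6*t^4 - 5*t^3 - 8*t^2 - 15*t + 6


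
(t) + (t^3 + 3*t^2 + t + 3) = t^3 + 3*t^2 + 2*t + 3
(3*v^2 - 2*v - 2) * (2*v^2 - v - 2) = 6*v^4 - 7*v^3 - 8*v^2 + 6*v + 4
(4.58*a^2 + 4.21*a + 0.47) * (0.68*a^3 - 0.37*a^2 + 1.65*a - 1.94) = 3.1144*a^5 + 1.1682*a^4 + 6.3189*a^3 - 2.1126*a^2 - 7.3919*a - 0.9118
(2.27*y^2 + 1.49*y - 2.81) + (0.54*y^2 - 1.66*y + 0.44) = 2.81*y^2 - 0.17*y - 2.37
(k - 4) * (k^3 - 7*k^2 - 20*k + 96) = k^4 - 11*k^3 + 8*k^2 + 176*k - 384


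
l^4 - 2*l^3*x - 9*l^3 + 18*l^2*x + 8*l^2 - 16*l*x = l*(l - 8)*(l - 1)*(l - 2*x)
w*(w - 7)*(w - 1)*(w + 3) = w^4 - 5*w^3 - 17*w^2 + 21*w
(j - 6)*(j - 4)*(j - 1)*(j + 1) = j^4 - 10*j^3 + 23*j^2 + 10*j - 24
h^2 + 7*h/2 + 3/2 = (h + 1/2)*(h + 3)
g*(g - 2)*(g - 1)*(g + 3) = g^4 - 7*g^2 + 6*g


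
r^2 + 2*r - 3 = (r - 1)*(r + 3)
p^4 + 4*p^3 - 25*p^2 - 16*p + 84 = (p - 3)*(p - 2)*(p + 2)*(p + 7)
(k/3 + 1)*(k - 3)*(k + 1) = k^3/3 + k^2/3 - 3*k - 3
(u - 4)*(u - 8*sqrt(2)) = u^2 - 8*sqrt(2)*u - 4*u + 32*sqrt(2)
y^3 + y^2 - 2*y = y*(y - 1)*(y + 2)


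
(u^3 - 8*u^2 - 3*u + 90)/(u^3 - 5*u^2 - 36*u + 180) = (u + 3)/(u + 6)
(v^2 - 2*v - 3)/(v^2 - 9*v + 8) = (v^2 - 2*v - 3)/(v^2 - 9*v + 8)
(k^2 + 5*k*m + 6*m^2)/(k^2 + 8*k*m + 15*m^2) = (k + 2*m)/(k + 5*m)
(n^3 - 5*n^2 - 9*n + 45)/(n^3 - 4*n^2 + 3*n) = (n^2 - 2*n - 15)/(n*(n - 1))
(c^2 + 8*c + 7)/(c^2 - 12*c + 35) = (c^2 + 8*c + 7)/(c^2 - 12*c + 35)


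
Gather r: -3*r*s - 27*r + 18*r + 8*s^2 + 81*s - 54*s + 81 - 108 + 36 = r*(-3*s - 9) + 8*s^2 + 27*s + 9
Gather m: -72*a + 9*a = -63*a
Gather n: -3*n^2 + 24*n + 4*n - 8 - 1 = -3*n^2 + 28*n - 9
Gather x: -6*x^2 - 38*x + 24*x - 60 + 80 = -6*x^2 - 14*x + 20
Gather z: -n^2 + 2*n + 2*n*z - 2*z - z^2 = -n^2 + 2*n - z^2 + z*(2*n - 2)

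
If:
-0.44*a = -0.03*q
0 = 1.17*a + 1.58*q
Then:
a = 0.00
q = 0.00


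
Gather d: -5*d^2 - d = -5*d^2 - d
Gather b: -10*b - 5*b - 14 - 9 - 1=-15*b - 24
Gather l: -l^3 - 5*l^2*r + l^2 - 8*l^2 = -l^3 + l^2*(-5*r - 7)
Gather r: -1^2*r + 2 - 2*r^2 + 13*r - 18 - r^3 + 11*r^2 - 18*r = -r^3 + 9*r^2 - 6*r - 16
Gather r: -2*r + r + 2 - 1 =1 - r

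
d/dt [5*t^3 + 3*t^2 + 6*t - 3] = 15*t^2 + 6*t + 6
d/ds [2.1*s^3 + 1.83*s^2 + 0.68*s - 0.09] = 6.3*s^2 + 3.66*s + 0.68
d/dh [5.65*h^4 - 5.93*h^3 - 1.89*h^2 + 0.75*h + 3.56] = 22.6*h^3 - 17.79*h^2 - 3.78*h + 0.75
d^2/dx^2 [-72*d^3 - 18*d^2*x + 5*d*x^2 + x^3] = 10*d + 6*x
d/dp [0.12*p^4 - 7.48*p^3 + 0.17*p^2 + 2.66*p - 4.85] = 0.48*p^3 - 22.44*p^2 + 0.34*p + 2.66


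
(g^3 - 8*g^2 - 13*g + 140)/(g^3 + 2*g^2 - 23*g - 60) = (g - 7)/(g + 3)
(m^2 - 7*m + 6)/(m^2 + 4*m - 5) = (m - 6)/(m + 5)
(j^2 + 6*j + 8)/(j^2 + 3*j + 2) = (j + 4)/(j + 1)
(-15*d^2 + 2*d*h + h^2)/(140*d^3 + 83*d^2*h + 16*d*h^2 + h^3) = (-3*d + h)/(28*d^2 + 11*d*h + h^2)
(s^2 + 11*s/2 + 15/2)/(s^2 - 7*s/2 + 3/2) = (2*s^2 + 11*s + 15)/(2*s^2 - 7*s + 3)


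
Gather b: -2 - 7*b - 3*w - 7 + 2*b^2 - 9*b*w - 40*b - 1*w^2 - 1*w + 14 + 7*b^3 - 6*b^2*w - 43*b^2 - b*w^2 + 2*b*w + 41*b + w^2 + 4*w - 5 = 7*b^3 + b^2*(-6*w - 41) + b*(-w^2 - 7*w - 6)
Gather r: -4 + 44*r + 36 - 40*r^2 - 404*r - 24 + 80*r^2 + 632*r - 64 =40*r^2 + 272*r - 56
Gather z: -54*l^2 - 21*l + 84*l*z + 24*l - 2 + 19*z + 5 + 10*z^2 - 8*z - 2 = -54*l^2 + 3*l + 10*z^2 + z*(84*l + 11) + 1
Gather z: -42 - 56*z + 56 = 14 - 56*z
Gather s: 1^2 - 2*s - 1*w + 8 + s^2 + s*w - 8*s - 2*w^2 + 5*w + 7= s^2 + s*(w - 10) - 2*w^2 + 4*w + 16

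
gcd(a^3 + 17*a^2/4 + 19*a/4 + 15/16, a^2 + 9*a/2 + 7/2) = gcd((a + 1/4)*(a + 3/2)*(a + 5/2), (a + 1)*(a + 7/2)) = 1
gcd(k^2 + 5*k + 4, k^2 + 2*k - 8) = k + 4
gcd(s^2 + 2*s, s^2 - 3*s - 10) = s + 2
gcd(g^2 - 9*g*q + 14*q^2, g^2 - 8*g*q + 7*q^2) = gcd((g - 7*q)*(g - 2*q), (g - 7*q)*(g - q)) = -g + 7*q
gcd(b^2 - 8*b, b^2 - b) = b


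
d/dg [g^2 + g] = 2*g + 1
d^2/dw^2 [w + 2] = 0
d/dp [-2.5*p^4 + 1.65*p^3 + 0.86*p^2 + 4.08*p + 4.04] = -10.0*p^3 + 4.95*p^2 + 1.72*p + 4.08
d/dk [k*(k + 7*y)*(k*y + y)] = y*(3*k^2 + 14*k*y + 2*k + 7*y)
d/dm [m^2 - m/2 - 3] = 2*m - 1/2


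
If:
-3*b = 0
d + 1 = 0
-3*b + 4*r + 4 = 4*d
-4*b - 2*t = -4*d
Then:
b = 0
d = -1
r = -2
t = -2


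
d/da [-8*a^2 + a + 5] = 1 - 16*a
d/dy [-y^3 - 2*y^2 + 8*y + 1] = -3*y^2 - 4*y + 8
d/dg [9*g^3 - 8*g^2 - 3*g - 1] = 27*g^2 - 16*g - 3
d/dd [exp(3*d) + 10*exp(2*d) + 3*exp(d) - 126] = (3*exp(2*d) + 20*exp(d) + 3)*exp(d)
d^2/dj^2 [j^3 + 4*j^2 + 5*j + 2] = 6*j + 8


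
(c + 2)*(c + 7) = c^2 + 9*c + 14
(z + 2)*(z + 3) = z^2 + 5*z + 6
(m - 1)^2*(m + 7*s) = m^3 + 7*m^2*s - 2*m^2 - 14*m*s + m + 7*s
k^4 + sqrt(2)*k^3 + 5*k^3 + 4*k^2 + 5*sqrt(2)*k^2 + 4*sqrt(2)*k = k*(k + 1)*(k + 4)*(k + sqrt(2))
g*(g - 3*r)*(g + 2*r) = g^3 - g^2*r - 6*g*r^2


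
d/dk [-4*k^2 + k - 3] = 1 - 8*k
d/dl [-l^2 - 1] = -2*l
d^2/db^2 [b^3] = 6*b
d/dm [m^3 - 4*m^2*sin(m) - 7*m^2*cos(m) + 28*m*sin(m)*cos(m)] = 7*m^2*sin(m) - 4*m^2*cos(m) + 3*m^2 - 8*m*sin(m) - 14*m*cos(m) + 28*m*cos(2*m) + 14*sin(2*m)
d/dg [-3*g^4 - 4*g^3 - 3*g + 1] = -12*g^3 - 12*g^2 - 3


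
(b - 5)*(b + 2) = b^2 - 3*b - 10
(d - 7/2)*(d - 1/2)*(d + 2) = d^3 - 2*d^2 - 25*d/4 + 7/2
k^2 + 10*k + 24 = (k + 4)*(k + 6)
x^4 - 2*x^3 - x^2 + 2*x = x*(x - 2)*(x - 1)*(x + 1)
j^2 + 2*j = j*(j + 2)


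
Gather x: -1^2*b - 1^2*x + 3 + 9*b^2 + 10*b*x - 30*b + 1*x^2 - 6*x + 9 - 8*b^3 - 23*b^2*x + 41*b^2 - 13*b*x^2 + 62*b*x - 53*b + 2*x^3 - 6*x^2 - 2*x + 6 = -8*b^3 + 50*b^2 - 84*b + 2*x^3 + x^2*(-13*b - 5) + x*(-23*b^2 + 72*b - 9) + 18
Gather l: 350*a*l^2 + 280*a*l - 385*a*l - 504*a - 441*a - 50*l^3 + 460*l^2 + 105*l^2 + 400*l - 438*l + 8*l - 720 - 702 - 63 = -945*a - 50*l^3 + l^2*(350*a + 565) + l*(-105*a - 30) - 1485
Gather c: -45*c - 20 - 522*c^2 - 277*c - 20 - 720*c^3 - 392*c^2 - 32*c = -720*c^3 - 914*c^2 - 354*c - 40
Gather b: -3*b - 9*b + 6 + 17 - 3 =20 - 12*b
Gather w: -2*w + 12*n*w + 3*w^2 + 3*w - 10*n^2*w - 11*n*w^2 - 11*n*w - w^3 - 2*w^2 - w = -w^3 + w^2*(1 - 11*n) + w*(-10*n^2 + n)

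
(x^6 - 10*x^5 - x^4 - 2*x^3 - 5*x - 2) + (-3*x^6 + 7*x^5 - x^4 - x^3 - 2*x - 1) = -2*x^6 - 3*x^5 - 2*x^4 - 3*x^3 - 7*x - 3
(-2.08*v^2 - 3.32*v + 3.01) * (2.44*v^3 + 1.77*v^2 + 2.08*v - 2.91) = -5.0752*v^5 - 11.7824*v^4 - 2.8584*v^3 + 4.4749*v^2 + 15.922*v - 8.7591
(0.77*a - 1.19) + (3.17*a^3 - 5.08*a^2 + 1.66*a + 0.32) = 3.17*a^3 - 5.08*a^2 + 2.43*a - 0.87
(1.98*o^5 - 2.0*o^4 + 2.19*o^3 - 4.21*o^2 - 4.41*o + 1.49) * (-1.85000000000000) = -3.663*o^5 + 3.7*o^4 - 4.0515*o^3 + 7.7885*o^2 + 8.1585*o - 2.7565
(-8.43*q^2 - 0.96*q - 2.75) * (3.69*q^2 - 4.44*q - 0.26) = -31.1067*q^4 + 33.8868*q^3 - 3.6933*q^2 + 12.4596*q + 0.715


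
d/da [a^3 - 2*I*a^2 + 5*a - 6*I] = 3*a^2 - 4*I*a + 5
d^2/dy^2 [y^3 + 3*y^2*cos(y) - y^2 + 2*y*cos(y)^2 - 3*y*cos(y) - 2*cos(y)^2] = -3*y^2*cos(y) - 12*y*sin(y) + 3*y*cos(y) - 4*y*cos(2*y) + 6*y + 6*sqrt(2)*sin(y + pi/4) + 4*sqrt(2)*cos(2*y + pi/4) - 2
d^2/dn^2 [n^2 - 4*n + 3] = 2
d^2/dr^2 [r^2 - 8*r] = 2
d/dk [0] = 0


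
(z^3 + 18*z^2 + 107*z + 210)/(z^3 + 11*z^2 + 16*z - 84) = (z + 5)/(z - 2)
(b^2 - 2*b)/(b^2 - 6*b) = (b - 2)/(b - 6)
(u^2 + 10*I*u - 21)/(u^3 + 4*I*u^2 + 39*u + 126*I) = 1/(u - 6*I)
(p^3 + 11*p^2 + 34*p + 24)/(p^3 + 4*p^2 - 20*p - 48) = (p^2 + 5*p + 4)/(p^2 - 2*p - 8)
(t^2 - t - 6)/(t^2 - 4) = (t - 3)/(t - 2)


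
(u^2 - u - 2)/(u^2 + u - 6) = (u + 1)/(u + 3)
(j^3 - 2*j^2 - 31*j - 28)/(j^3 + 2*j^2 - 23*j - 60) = (j^2 - 6*j - 7)/(j^2 - 2*j - 15)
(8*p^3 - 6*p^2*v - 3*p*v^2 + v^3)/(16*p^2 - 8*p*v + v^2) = (2*p^2 - p*v - v^2)/(4*p - v)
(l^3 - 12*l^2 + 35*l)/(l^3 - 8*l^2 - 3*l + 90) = l*(l - 7)/(l^2 - 3*l - 18)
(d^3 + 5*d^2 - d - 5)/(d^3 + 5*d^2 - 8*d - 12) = (d^2 + 4*d - 5)/(d^2 + 4*d - 12)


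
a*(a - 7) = a^2 - 7*a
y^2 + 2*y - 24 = (y - 4)*(y + 6)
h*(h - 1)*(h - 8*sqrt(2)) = h^3 - 8*sqrt(2)*h^2 - h^2 + 8*sqrt(2)*h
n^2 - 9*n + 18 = (n - 6)*(n - 3)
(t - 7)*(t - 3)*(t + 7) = t^3 - 3*t^2 - 49*t + 147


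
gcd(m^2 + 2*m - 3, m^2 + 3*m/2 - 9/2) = m + 3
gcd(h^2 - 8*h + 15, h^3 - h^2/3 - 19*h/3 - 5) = h - 3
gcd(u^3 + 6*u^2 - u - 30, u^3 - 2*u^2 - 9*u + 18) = u^2 + u - 6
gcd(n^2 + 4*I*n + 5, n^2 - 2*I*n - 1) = n - I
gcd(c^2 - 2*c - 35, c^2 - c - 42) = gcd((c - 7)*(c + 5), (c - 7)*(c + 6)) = c - 7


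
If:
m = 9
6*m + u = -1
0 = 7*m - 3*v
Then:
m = 9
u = -55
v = 21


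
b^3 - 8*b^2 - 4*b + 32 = (b - 8)*(b - 2)*(b + 2)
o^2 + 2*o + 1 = (o + 1)^2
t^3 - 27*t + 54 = (t - 3)^2*(t + 6)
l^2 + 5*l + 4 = (l + 1)*(l + 4)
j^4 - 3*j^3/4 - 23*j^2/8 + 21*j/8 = j*(j - 3/2)*(j - 1)*(j + 7/4)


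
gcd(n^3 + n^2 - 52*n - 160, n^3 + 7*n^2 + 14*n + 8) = n + 4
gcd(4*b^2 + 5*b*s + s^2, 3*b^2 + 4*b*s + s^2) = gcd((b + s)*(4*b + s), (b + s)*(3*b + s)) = b + s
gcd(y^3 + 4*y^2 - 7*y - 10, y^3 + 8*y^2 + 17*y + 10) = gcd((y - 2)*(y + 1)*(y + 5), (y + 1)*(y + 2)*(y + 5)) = y^2 + 6*y + 5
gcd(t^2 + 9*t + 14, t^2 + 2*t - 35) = t + 7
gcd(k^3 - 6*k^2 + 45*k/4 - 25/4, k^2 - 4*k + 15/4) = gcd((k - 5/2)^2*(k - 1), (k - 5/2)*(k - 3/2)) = k - 5/2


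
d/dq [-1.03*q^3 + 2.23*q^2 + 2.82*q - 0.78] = -3.09*q^2 + 4.46*q + 2.82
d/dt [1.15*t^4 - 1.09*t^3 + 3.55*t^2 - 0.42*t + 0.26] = 4.6*t^3 - 3.27*t^2 + 7.1*t - 0.42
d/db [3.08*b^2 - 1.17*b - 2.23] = 6.16*b - 1.17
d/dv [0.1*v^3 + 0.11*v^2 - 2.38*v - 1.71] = 0.3*v^2 + 0.22*v - 2.38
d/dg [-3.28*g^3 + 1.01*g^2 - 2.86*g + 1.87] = -9.84*g^2 + 2.02*g - 2.86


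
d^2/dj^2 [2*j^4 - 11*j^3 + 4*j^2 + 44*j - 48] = 24*j^2 - 66*j + 8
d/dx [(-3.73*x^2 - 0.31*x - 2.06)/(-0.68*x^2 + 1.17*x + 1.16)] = (-4.5749*x^2 - 11.4552*x + 2.0506)/(0.4624*x^4 - 1.5912*x^3 - 0.2087*x^2 + 2.7144*x + 1.3456)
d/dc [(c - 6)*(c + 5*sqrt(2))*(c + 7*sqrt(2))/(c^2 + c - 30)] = (c^4 + 2*c^3 - 166*c^2 + 84*sqrt(2)*c^2 - 720*sqrt(2)*c + 1200*c - 1680 + 2160*sqrt(2))/(c^4 + 2*c^3 - 59*c^2 - 60*c + 900)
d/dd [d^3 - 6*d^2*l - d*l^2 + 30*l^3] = 3*d^2 - 12*d*l - l^2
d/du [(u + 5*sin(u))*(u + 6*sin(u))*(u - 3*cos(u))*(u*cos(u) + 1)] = -(u + 5*sin(u))*(u + 6*sin(u))*(u - 3*cos(u))*(u*sin(u) - cos(u)) + (u + 5*sin(u))*(u + 6*sin(u))*(u*cos(u) + 1)*(3*sin(u) + 1) + (u + 5*sin(u))*(u - 3*cos(u))*(u*cos(u) + 1)*(6*cos(u) + 1) + (u + 6*sin(u))*(u - 3*cos(u))*(u*cos(u) + 1)*(5*cos(u) + 1)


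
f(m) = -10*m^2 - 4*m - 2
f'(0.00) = -4.00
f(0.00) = -2.00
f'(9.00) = -184.00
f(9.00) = -848.00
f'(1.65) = -37.00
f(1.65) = -35.82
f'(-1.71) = 30.20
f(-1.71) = -24.40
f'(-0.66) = 9.20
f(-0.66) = -3.72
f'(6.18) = -127.60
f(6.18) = -408.64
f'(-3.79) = 71.80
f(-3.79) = -130.48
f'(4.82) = -100.40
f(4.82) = -253.60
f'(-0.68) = 9.60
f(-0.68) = -3.90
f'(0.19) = -7.80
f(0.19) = -3.12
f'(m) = -20*m - 4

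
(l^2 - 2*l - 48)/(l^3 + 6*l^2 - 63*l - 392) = (l + 6)/(l^2 + 14*l + 49)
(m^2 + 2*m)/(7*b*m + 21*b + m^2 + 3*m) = m*(m + 2)/(7*b*m + 21*b + m^2 + 3*m)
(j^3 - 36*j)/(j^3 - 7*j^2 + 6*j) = (j + 6)/(j - 1)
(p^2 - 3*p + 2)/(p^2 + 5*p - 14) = (p - 1)/(p + 7)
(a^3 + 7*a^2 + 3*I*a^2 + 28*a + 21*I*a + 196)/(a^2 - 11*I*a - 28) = (a^2 + 7*a*(1 + I) + 49*I)/(a - 7*I)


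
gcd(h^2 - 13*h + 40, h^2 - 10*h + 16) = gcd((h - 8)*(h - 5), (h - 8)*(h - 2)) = h - 8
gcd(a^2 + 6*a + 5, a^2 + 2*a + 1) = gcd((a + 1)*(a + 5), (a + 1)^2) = a + 1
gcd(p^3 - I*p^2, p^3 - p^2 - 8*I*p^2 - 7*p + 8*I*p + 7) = p - I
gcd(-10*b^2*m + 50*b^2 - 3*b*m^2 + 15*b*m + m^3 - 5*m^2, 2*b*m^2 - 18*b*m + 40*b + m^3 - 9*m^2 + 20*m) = 2*b*m - 10*b + m^2 - 5*m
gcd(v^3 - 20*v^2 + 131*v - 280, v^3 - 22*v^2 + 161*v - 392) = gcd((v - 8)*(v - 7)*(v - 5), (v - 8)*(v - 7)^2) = v^2 - 15*v + 56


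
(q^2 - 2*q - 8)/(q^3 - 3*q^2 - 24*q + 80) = (q + 2)/(q^2 + q - 20)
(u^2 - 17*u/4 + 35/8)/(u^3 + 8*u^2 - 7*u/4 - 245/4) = (4*u - 7)/(2*(2*u^2 + 21*u + 49))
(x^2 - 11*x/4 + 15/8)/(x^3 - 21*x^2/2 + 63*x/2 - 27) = (x - 5/4)/(x^2 - 9*x + 18)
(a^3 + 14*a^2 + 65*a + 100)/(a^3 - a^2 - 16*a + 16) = (a^2 + 10*a + 25)/(a^2 - 5*a + 4)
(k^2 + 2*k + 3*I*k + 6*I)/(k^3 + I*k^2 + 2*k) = (k^2 + k*(2 + 3*I) + 6*I)/(k*(k^2 + I*k + 2))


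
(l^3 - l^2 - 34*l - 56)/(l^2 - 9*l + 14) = (l^2 + 6*l + 8)/(l - 2)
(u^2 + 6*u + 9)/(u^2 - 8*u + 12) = (u^2 + 6*u + 9)/(u^2 - 8*u + 12)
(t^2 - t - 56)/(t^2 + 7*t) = (t - 8)/t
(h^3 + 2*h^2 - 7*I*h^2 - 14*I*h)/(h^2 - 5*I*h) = (h^2 + h*(2 - 7*I) - 14*I)/(h - 5*I)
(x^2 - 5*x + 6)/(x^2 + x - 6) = (x - 3)/(x + 3)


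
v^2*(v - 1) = v^3 - v^2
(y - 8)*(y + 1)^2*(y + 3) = y^4 - 3*y^3 - 33*y^2 - 53*y - 24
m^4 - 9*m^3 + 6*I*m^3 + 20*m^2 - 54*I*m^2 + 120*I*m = m*(m - 5)*(m - 4)*(m + 6*I)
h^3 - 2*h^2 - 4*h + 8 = (h - 2)^2*(h + 2)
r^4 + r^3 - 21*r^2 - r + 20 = (r - 4)*(r - 1)*(r + 1)*(r + 5)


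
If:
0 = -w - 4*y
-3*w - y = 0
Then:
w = 0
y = 0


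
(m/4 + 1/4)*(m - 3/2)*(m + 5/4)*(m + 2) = m^4/4 + 11*m^3/16 - 5*m^2/32 - 49*m/32 - 15/16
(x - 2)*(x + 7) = x^2 + 5*x - 14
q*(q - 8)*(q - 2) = q^3 - 10*q^2 + 16*q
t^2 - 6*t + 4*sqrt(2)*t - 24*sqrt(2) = (t - 6)*(t + 4*sqrt(2))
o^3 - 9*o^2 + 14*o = o*(o - 7)*(o - 2)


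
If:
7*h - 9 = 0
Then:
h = 9/7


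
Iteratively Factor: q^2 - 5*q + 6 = (q - 2)*(q - 3)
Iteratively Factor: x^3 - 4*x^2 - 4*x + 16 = (x - 2)*(x^2 - 2*x - 8) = (x - 2)*(x + 2)*(x - 4)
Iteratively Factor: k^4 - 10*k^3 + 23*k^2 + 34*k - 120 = (k - 5)*(k^3 - 5*k^2 - 2*k + 24) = (k - 5)*(k - 3)*(k^2 - 2*k - 8) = (k - 5)*(k - 4)*(k - 3)*(k + 2)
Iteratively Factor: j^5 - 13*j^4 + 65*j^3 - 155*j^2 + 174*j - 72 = (j - 3)*(j^4 - 10*j^3 + 35*j^2 - 50*j + 24) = (j - 3)*(j - 1)*(j^3 - 9*j^2 + 26*j - 24) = (j - 4)*(j - 3)*(j - 1)*(j^2 - 5*j + 6) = (j - 4)*(j - 3)^2*(j - 1)*(j - 2)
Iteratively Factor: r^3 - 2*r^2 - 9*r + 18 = (r - 2)*(r^2 - 9) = (r - 2)*(r + 3)*(r - 3)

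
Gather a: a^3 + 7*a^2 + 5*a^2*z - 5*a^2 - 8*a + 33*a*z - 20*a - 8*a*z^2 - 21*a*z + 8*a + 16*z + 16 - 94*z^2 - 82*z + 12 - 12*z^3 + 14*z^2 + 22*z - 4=a^3 + a^2*(5*z + 2) + a*(-8*z^2 + 12*z - 20) - 12*z^3 - 80*z^2 - 44*z + 24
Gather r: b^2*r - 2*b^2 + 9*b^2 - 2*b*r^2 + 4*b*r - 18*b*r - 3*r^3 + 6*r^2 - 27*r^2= 7*b^2 - 3*r^3 + r^2*(-2*b - 21) + r*(b^2 - 14*b)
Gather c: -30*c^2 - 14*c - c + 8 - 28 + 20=-30*c^2 - 15*c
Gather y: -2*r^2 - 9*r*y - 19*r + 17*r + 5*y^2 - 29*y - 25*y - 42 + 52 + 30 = -2*r^2 - 2*r + 5*y^2 + y*(-9*r - 54) + 40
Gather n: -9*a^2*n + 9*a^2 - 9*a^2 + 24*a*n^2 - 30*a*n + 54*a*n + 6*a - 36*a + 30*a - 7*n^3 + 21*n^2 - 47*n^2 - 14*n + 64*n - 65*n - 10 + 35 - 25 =-7*n^3 + n^2*(24*a - 26) + n*(-9*a^2 + 24*a - 15)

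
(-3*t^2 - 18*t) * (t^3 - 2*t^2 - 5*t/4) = -3*t^5 - 12*t^4 + 159*t^3/4 + 45*t^2/2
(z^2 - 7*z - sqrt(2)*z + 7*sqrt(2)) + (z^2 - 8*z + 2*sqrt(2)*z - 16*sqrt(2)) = 2*z^2 - 15*z + sqrt(2)*z - 9*sqrt(2)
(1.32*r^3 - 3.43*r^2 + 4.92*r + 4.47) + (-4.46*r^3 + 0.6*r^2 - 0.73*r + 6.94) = -3.14*r^3 - 2.83*r^2 + 4.19*r + 11.41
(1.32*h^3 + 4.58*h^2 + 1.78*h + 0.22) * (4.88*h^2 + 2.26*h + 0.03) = 6.4416*h^5 + 25.3336*h^4 + 19.0768*h^3 + 5.2338*h^2 + 0.5506*h + 0.0066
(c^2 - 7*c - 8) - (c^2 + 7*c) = -14*c - 8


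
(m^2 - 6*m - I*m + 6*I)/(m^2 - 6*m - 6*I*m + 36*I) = (m - I)/(m - 6*I)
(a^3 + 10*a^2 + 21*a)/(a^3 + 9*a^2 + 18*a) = (a + 7)/(a + 6)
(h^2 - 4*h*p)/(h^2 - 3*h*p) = (h - 4*p)/(h - 3*p)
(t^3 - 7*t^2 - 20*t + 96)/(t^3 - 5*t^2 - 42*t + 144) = (t + 4)/(t + 6)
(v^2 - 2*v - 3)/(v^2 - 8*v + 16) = (v^2 - 2*v - 3)/(v^2 - 8*v + 16)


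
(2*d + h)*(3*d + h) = 6*d^2 + 5*d*h + h^2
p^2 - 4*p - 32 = (p - 8)*(p + 4)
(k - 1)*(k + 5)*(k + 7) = k^3 + 11*k^2 + 23*k - 35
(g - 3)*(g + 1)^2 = g^3 - g^2 - 5*g - 3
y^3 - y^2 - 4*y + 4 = (y - 2)*(y - 1)*(y + 2)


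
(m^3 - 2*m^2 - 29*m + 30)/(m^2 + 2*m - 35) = (m^3 - 2*m^2 - 29*m + 30)/(m^2 + 2*m - 35)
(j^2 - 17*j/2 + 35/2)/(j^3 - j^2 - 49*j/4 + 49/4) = 2*(j - 5)/(2*j^2 + 5*j - 7)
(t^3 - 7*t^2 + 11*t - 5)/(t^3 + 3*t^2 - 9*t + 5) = (t - 5)/(t + 5)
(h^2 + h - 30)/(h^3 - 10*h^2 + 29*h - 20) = (h + 6)/(h^2 - 5*h + 4)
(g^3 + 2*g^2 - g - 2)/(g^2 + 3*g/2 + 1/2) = 2*(g^2 + g - 2)/(2*g + 1)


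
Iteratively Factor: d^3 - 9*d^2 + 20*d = (d)*(d^2 - 9*d + 20) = d*(d - 4)*(d - 5)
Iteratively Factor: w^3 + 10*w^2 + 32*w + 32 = (w + 2)*(w^2 + 8*w + 16) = (w + 2)*(w + 4)*(w + 4)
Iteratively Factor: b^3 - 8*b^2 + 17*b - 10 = (b - 1)*(b^2 - 7*b + 10) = (b - 2)*(b - 1)*(b - 5)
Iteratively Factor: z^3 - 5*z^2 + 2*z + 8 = (z + 1)*(z^2 - 6*z + 8) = (z - 4)*(z + 1)*(z - 2)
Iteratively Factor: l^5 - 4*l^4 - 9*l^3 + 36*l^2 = (l - 4)*(l^4 - 9*l^2) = (l - 4)*(l + 3)*(l^3 - 3*l^2) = l*(l - 4)*(l + 3)*(l^2 - 3*l) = l^2*(l - 4)*(l + 3)*(l - 3)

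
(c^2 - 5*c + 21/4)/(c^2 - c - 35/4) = (2*c - 3)/(2*c + 5)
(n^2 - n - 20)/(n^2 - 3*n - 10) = (n + 4)/(n + 2)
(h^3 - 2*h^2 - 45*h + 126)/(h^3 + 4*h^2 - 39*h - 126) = (h - 3)/(h + 3)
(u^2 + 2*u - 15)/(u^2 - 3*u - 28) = (-u^2 - 2*u + 15)/(-u^2 + 3*u + 28)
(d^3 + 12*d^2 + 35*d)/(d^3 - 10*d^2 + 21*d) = (d^2 + 12*d + 35)/(d^2 - 10*d + 21)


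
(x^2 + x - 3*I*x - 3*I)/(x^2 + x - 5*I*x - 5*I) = (x - 3*I)/(x - 5*I)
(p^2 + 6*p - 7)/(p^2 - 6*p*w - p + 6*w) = (p + 7)/(p - 6*w)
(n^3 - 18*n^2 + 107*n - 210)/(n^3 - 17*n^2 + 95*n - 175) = (n - 6)/(n - 5)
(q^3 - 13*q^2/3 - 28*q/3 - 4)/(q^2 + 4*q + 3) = (q^2 - 16*q/3 - 4)/(q + 3)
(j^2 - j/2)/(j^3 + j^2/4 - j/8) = 4*(2*j - 1)/(8*j^2 + 2*j - 1)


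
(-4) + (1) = -3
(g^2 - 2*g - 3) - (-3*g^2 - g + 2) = 4*g^2 - g - 5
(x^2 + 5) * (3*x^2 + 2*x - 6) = 3*x^4 + 2*x^3 + 9*x^2 + 10*x - 30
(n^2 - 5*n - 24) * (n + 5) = n^3 - 49*n - 120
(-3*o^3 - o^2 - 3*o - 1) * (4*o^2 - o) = -12*o^5 - o^4 - 11*o^3 - o^2 + o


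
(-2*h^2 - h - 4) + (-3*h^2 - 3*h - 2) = -5*h^2 - 4*h - 6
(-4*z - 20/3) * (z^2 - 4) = -4*z^3 - 20*z^2/3 + 16*z + 80/3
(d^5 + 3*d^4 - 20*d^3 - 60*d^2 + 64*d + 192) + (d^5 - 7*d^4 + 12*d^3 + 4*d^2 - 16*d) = 2*d^5 - 4*d^4 - 8*d^3 - 56*d^2 + 48*d + 192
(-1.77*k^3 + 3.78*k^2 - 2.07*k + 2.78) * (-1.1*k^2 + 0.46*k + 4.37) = 1.947*k^5 - 4.9722*k^4 - 3.7191*k^3 + 12.5084*k^2 - 7.7671*k + 12.1486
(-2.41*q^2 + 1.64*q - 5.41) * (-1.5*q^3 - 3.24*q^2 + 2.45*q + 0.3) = 3.615*q^5 + 5.3484*q^4 - 3.1031*q^3 + 20.8234*q^2 - 12.7625*q - 1.623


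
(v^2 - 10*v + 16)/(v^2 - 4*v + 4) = (v - 8)/(v - 2)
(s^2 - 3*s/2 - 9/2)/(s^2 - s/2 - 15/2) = (2*s + 3)/(2*s + 5)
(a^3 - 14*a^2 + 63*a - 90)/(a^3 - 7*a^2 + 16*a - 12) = (a^2 - 11*a + 30)/(a^2 - 4*a + 4)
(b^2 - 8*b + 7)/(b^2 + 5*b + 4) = (b^2 - 8*b + 7)/(b^2 + 5*b + 4)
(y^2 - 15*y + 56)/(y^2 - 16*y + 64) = (y - 7)/(y - 8)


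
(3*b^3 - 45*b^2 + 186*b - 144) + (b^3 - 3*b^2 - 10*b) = 4*b^3 - 48*b^2 + 176*b - 144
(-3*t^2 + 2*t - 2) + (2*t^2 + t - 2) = -t^2 + 3*t - 4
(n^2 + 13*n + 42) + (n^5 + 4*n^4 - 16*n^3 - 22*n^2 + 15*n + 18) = n^5 + 4*n^4 - 16*n^3 - 21*n^2 + 28*n + 60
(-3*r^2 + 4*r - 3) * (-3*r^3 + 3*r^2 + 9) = 9*r^5 - 21*r^4 + 21*r^3 - 36*r^2 + 36*r - 27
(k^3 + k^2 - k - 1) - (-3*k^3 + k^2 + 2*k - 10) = 4*k^3 - 3*k + 9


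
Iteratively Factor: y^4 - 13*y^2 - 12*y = (y)*(y^3 - 13*y - 12) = y*(y + 1)*(y^2 - y - 12) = y*(y + 1)*(y + 3)*(y - 4)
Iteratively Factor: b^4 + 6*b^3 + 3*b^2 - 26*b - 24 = (b + 1)*(b^3 + 5*b^2 - 2*b - 24) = (b - 2)*(b + 1)*(b^2 + 7*b + 12) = (b - 2)*(b + 1)*(b + 4)*(b + 3)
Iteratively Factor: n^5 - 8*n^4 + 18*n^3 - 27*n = (n - 3)*(n^4 - 5*n^3 + 3*n^2 + 9*n) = (n - 3)*(n + 1)*(n^3 - 6*n^2 + 9*n) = (n - 3)^2*(n + 1)*(n^2 - 3*n) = n*(n - 3)^2*(n + 1)*(n - 3)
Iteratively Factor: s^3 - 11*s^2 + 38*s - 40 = (s - 5)*(s^2 - 6*s + 8) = (s - 5)*(s - 4)*(s - 2)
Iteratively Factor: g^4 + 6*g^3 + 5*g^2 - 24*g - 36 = (g - 2)*(g^3 + 8*g^2 + 21*g + 18) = (g - 2)*(g + 3)*(g^2 + 5*g + 6) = (g - 2)*(g + 3)^2*(g + 2)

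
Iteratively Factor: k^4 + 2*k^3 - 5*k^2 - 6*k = (k + 3)*(k^3 - k^2 - 2*k) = k*(k + 3)*(k^2 - k - 2) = k*(k - 2)*(k + 3)*(k + 1)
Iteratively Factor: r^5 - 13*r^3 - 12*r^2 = (r + 1)*(r^4 - r^3 - 12*r^2) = r*(r + 1)*(r^3 - r^2 - 12*r) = r^2*(r + 1)*(r^2 - r - 12) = r^2*(r + 1)*(r + 3)*(r - 4)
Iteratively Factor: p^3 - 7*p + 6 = (p - 2)*(p^2 + 2*p - 3) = (p - 2)*(p + 3)*(p - 1)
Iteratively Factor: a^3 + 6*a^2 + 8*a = (a + 4)*(a^2 + 2*a) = a*(a + 4)*(a + 2)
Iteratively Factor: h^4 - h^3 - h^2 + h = (h - 1)*(h^3 - h) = (h - 1)^2*(h^2 + h) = (h - 1)^2*(h + 1)*(h)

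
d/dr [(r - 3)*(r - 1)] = 2*r - 4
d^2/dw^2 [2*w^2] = 4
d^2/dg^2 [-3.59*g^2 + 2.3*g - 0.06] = -7.18000000000000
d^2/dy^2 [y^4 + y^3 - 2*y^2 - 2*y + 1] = 12*y^2 + 6*y - 4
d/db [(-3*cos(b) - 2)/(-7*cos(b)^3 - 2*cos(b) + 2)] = 4*(82*sin(b) + 42*sin(2*b) + 42*sin(3*b) + 21*sin(4*b))/(-29*cos(b) - 7*cos(3*b) + 8)^2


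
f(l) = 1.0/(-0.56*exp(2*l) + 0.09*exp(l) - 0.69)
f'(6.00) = 0.00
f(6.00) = 0.00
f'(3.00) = 0.01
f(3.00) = 0.00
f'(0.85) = 0.47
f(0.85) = -0.28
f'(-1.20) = 0.15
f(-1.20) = -1.40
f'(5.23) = 0.00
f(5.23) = -0.00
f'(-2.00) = 0.02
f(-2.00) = -1.45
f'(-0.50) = 0.50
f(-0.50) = -1.19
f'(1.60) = 0.14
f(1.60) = -0.07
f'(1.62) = 0.13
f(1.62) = -0.07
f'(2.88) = 0.01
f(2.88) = -0.01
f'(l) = 1.0*(1.12*exp(2*l) - 0.09*exp(l))/(-0.56*exp(2*l) + 0.09*exp(l) - 0.69)^2 = (1.12*exp(l) - 0.09)*exp(l)/(0.56*exp(2*l) - 0.09*exp(l) + 0.69)^2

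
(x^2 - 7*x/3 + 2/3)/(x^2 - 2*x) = (x - 1/3)/x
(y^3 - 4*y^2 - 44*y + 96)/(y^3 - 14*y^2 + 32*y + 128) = (y^2 + 4*y - 12)/(y^2 - 6*y - 16)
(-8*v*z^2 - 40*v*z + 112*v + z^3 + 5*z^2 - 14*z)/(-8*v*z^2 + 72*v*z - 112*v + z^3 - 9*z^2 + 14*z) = (z + 7)/(z - 7)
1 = 1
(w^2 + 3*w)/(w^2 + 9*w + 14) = w*(w + 3)/(w^2 + 9*w + 14)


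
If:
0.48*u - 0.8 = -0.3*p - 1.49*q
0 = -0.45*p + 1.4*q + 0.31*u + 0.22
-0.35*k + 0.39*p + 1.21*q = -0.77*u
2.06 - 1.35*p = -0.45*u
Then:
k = 2.03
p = 1.40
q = 0.38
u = -0.38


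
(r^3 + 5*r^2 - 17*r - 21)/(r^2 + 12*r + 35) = (r^2 - 2*r - 3)/(r + 5)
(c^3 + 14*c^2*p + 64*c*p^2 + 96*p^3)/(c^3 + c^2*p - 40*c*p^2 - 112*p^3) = (-c - 6*p)/(-c + 7*p)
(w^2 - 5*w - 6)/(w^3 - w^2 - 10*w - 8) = (w - 6)/(w^2 - 2*w - 8)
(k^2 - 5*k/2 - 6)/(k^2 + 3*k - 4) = (k^2 - 5*k/2 - 6)/(k^2 + 3*k - 4)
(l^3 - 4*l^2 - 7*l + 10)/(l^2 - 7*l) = (l^3 - 4*l^2 - 7*l + 10)/(l*(l - 7))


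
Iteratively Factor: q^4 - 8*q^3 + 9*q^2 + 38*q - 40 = (q + 2)*(q^3 - 10*q^2 + 29*q - 20) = (q - 5)*(q + 2)*(q^2 - 5*q + 4) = (q - 5)*(q - 4)*(q + 2)*(q - 1)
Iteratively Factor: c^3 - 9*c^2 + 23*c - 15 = (c - 5)*(c^2 - 4*c + 3) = (c - 5)*(c - 1)*(c - 3)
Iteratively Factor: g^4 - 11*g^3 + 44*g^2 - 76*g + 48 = (g - 2)*(g^3 - 9*g^2 + 26*g - 24) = (g - 2)^2*(g^2 - 7*g + 12) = (g - 3)*(g - 2)^2*(g - 4)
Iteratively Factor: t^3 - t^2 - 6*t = (t - 3)*(t^2 + 2*t) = (t - 3)*(t + 2)*(t)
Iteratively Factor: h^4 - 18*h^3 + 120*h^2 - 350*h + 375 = (h - 5)*(h^3 - 13*h^2 + 55*h - 75) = (h - 5)^2*(h^2 - 8*h + 15) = (h - 5)^3*(h - 3)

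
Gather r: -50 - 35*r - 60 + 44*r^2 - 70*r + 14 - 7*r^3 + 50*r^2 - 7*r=-7*r^3 + 94*r^2 - 112*r - 96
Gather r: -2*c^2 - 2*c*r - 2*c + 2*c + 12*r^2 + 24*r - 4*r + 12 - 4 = -2*c^2 + 12*r^2 + r*(20 - 2*c) + 8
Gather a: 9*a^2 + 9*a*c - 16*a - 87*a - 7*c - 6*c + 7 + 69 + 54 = 9*a^2 + a*(9*c - 103) - 13*c + 130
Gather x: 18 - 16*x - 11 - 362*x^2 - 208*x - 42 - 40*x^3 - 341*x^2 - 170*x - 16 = -40*x^3 - 703*x^2 - 394*x - 51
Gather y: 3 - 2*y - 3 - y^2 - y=-y^2 - 3*y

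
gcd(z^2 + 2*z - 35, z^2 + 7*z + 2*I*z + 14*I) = z + 7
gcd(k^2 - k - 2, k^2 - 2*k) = k - 2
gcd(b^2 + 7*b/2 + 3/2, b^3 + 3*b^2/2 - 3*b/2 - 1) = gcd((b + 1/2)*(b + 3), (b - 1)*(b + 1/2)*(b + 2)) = b + 1/2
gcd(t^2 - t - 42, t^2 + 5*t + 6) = 1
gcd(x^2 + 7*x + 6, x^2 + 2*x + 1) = x + 1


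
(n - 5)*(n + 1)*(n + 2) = n^3 - 2*n^2 - 13*n - 10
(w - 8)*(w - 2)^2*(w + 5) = w^4 - 7*w^3 - 24*w^2 + 148*w - 160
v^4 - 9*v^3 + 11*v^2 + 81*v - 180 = (v - 5)*(v - 4)*(v - 3)*(v + 3)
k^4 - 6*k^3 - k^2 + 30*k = k*(k - 5)*(k - 3)*(k + 2)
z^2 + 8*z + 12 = (z + 2)*(z + 6)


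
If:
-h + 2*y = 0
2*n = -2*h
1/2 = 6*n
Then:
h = -1/12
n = 1/12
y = -1/24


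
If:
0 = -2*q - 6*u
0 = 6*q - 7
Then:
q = 7/6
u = -7/18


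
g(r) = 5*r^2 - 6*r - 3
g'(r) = 10*r - 6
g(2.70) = 17.25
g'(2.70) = 21.00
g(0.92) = -4.29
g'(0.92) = 3.20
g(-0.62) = 2.64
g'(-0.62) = -12.20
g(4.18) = 59.28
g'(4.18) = 35.80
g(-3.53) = 80.48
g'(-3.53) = -41.30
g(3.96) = 51.65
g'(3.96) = 33.60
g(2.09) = 6.30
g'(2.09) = 14.90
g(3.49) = 36.96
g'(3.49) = 28.90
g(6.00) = 141.00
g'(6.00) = 54.00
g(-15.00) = 1212.00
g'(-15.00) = -156.00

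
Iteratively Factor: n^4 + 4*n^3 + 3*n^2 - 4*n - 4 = (n - 1)*(n^3 + 5*n^2 + 8*n + 4) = (n - 1)*(n + 1)*(n^2 + 4*n + 4) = (n - 1)*(n + 1)*(n + 2)*(n + 2)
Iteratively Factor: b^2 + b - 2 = (b - 1)*(b + 2)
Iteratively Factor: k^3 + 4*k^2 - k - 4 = (k - 1)*(k^2 + 5*k + 4) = (k - 1)*(k + 4)*(k + 1)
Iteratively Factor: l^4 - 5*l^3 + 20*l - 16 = (l + 2)*(l^3 - 7*l^2 + 14*l - 8) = (l - 2)*(l + 2)*(l^2 - 5*l + 4) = (l - 4)*(l - 2)*(l + 2)*(l - 1)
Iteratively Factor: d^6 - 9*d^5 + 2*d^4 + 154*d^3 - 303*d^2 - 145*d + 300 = (d + 4)*(d^5 - 13*d^4 + 54*d^3 - 62*d^2 - 55*d + 75) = (d - 1)*(d + 4)*(d^4 - 12*d^3 + 42*d^2 - 20*d - 75) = (d - 1)*(d + 1)*(d + 4)*(d^3 - 13*d^2 + 55*d - 75) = (d - 5)*(d - 1)*(d + 1)*(d + 4)*(d^2 - 8*d + 15) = (d - 5)^2*(d - 1)*(d + 1)*(d + 4)*(d - 3)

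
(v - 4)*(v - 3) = v^2 - 7*v + 12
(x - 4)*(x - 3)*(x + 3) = x^3 - 4*x^2 - 9*x + 36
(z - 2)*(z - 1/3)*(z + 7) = z^3 + 14*z^2/3 - 47*z/3 + 14/3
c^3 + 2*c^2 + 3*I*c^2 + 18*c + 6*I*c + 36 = (c + 2)*(c - 3*I)*(c + 6*I)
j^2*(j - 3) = j^3 - 3*j^2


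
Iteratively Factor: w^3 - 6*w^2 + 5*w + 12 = (w - 3)*(w^2 - 3*w - 4) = (w - 3)*(w + 1)*(w - 4)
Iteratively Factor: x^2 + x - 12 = (x + 4)*(x - 3)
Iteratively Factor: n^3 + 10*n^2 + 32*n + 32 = (n + 4)*(n^2 + 6*n + 8) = (n + 2)*(n + 4)*(n + 4)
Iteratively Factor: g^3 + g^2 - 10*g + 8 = (g - 1)*(g^2 + 2*g - 8) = (g - 2)*(g - 1)*(g + 4)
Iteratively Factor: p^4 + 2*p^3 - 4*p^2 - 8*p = (p - 2)*(p^3 + 4*p^2 + 4*p) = (p - 2)*(p + 2)*(p^2 + 2*p) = p*(p - 2)*(p + 2)*(p + 2)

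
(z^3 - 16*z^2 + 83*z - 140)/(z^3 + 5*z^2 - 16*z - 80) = (z^2 - 12*z + 35)/(z^2 + 9*z + 20)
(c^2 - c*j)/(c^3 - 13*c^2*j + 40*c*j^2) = (c - j)/(c^2 - 13*c*j + 40*j^2)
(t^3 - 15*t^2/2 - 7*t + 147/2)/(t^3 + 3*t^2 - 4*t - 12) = (2*t^2 - 21*t + 49)/(2*(t^2 - 4))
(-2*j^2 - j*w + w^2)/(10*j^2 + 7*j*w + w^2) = (-2*j^2 - j*w + w^2)/(10*j^2 + 7*j*w + w^2)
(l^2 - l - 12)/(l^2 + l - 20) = (l + 3)/(l + 5)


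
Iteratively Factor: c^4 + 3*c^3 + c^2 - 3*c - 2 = (c + 2)*(c^3 + c^2 - c - 1) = (c + 1)*(c + 2)*(c^2 - 1) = (c + 1)^2*(c + 2)*(c - 1)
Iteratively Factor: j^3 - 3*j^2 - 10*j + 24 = (j + 3)*(j^2 - 6*j + 8) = (j - 2)*(j + 3)*(j - 4)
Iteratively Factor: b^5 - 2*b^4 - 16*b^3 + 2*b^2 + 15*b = (b + 3)*(b^4 - 5*b^3 - b^2 + 5*b) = (b - 1)*(b + 3)*(b^3 - 4*b^2 - 5*b) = b*(b - 1)*(b + 3)*(b^2 - 4*b - 5) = b*(b - 1)*(b + 1)*(b + 3)*(b - 5)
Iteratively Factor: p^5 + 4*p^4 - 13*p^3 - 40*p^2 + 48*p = (p + 4)*(p^4 - 13*p^2 + 12*p) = (p - 3)*(p + 4)*(p^3 + 3*p^2 - 4*p) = (p - 3)*(p + 4)^2*(p^2 - p) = p*(p - 3)*(p + 4)^2*(p - 1)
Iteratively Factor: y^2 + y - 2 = (y - 1)*(y + 2)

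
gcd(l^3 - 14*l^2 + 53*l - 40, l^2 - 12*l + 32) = l - 8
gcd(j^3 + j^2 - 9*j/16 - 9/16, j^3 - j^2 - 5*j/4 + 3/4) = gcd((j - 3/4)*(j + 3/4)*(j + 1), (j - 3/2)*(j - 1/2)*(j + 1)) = j + 1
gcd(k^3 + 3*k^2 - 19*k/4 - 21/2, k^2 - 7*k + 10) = k - 2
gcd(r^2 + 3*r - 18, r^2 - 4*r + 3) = r - 3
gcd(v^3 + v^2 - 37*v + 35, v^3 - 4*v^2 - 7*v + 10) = v^2 - 6*v + 5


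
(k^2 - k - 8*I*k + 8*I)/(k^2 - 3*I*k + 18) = (k^2 - k - 8*I*k + 8*I)/(k^2 - 3*I*k + 18)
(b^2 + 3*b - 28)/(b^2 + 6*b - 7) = (b - 4)/(b - 1)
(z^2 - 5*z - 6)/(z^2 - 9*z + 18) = (z + 1)/(z - 3)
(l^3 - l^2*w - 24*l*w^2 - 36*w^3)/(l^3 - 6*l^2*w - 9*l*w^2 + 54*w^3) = (-l - 2*w)/(-l + 3*w)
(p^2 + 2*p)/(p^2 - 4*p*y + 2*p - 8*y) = p/(p - 4*y)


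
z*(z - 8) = z^2 - 8*z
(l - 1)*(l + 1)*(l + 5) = l^3 + 5*l^2 - l - 5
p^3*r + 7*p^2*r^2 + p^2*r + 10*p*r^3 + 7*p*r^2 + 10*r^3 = (p + 2*r)*(p + 5*r)*(p*r + r)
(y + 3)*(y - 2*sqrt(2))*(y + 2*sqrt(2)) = y^3 + 3*y^2 - 8*y - 24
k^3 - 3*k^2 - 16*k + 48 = (k - 4)*(k - 3)*(k + 4)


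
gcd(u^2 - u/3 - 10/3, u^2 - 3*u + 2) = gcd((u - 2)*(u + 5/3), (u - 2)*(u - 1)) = u - 2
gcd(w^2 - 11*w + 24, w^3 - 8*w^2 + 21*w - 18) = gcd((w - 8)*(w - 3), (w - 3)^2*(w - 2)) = w - 3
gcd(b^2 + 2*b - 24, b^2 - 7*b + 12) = b - 4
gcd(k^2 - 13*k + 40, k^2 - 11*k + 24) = k - 8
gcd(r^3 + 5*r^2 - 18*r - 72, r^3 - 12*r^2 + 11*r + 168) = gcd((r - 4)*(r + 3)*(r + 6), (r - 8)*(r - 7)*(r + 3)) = r + 3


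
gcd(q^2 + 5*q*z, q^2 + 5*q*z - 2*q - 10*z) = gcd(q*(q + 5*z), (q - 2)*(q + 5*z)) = q + 5*z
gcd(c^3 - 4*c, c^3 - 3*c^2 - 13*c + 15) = 1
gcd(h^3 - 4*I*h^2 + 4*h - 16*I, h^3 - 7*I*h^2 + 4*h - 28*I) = h^2 + 4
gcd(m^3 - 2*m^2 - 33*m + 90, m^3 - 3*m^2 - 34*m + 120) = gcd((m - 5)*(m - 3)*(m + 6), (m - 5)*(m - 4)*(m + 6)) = m^2 + m - 30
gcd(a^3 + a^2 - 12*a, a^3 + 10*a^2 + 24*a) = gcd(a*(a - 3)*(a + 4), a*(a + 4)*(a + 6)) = a^2 + 4*a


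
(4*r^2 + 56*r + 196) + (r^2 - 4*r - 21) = 5*r^2 + 52*r + 175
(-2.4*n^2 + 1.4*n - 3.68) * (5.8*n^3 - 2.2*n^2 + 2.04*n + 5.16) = -13.92*n^5 + 13.4*n^4 - 29.32*n^3 - 1.432*n^2 - 0.283200000000001*n - 18.9888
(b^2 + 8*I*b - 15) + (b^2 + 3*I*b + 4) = 2*b^2 + 11*I*b - 11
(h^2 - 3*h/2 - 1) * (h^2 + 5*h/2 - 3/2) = h^4 + h^3 - 25*h^2/4 - h/4 + 3/2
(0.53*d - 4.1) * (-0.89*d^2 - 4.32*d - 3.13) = -0.4717*d^3 + 1.3594*d^2 + 16.0531*d + 12.833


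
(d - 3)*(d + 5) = d^2 + 2*d - 15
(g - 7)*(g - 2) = g^2 - 9*g + 14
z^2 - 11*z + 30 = (z - 6)*(z - 5)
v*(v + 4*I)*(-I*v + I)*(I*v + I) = v^4 + 4*I*v^3 - v^2 - 4*I*v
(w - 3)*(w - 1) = w^2 - 4*w + 3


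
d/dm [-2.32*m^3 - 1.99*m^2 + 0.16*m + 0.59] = -6.96*m^2 - 3.98*m + 0.16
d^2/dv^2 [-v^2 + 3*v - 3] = -2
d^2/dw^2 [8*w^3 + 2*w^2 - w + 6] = 48*w + 4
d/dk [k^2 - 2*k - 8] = 2*k - 2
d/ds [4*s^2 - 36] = 8*s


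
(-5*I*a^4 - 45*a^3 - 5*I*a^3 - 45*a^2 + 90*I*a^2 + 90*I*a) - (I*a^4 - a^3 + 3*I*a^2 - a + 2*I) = -6*I*a^4 - 44*a^3 - 5*I*a^3 - 45*a^2 + 87*I*a^2 + a + 90*I*a - 2*I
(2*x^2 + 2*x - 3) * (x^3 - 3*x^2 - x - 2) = 2*x^5 - 4*x^4 - 11*x^3 + 3*x^2 - x + 6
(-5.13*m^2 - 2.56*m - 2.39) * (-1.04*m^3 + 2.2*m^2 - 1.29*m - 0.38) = 5.3352*m^5 - 8.6236*m^4 + 3.4713*m^3 - 0.00620000000000087*m^2 + 4.0559*m + 0.9082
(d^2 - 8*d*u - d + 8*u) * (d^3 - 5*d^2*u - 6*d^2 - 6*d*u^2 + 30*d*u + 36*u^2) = d^5 - 13*d^4*u - 7*d^4 + 34*d^3*u^2 + 91*d^3*u + 6*d^3 + 48*d^2*u^3 - 238*d^2*u^2 - 78*d^2*u - 336*d*u^3 + 204*d*u^2 + 288*u^3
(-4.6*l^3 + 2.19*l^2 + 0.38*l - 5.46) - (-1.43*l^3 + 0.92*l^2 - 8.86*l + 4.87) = -3.17*l^3 + 1.27*l^2 + 9.24*l - 10.33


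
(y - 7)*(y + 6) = y^2 - y - 42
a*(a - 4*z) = a^2 - 4*a*z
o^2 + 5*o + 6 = (o + 2)*(o + 3)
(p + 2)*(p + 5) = p^2 + 7*p + 10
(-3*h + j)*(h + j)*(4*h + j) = -12*h^3 - 11*h^2*j + 2*h*j^2 + j^3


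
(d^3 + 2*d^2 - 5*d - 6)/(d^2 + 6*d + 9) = (d^2 - d - 2)/(d + 3)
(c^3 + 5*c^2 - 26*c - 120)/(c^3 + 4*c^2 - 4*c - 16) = (c^2 + c - 30)/(c^2 - 4)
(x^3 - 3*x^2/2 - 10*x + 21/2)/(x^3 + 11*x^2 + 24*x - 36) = (2*x^2 - x - 21)/(2*(x^2 + 12*x + 36))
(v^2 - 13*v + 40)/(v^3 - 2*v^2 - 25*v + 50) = (v - 8)/(v^2 + 3*v - 10)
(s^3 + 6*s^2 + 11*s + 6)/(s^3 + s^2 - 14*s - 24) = (s + 1)/(s - 4)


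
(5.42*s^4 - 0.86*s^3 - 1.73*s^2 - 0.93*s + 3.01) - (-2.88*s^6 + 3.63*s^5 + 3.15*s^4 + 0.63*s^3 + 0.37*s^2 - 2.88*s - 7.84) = 2.88*s^6 - 3.63*s^5 + 2.27*s^4 - 1.49*s^3 - 2.1*s^2 + 1.95*s + 10.85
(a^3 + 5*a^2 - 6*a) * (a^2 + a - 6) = a^5 + 6*a^4 - 7*a^3 - 36*a^2 + 36*a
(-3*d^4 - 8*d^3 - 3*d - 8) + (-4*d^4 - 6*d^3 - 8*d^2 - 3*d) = -7*d^4 - 14*d^3 - 8*d^2 - 6*d - 8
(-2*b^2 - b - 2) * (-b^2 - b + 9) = 2*b^4 + 3*b^3 - 15*b^2 - 7*b - 18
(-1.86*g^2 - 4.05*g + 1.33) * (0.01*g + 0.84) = -0.0186*g^3 - 1.6029*g^2 - 3.3887*g + 1.1172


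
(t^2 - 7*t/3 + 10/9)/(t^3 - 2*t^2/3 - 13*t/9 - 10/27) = 3*(3*t - 2)/(9*t^2 + 9*t + 2)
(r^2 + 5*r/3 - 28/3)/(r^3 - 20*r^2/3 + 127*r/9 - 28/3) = 3*(r + 4)/(3*r^2 - 13*r + 12)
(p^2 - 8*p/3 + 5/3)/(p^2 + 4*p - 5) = (p - 5/3)/(p + 5)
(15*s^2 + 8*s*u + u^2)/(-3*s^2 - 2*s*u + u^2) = (-15*s^2 - 8*s*u - u^2)/(3*s^2 + 2*s*u - u^2)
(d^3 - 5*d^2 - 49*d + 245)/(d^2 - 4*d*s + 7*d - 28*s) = (-d^2 + 12*d - 35)/(-d + 4*s)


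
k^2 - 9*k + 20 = (k - 5)*(k - 4)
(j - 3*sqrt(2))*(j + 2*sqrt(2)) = j^2 - sqrt(2)*j - 12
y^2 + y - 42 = (y - 6)*(y + 7)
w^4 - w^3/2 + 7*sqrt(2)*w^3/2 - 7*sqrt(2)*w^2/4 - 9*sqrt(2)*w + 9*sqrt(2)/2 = (w - 1/2)*(w - sqrt(2))*(w + 3*sqrt(2)/2)*(w + 3*sqrt(2))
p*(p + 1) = p^2 + p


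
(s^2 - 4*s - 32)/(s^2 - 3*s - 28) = (s - 8)/(s - 7)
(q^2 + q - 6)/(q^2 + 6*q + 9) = (q - 2)/(q + 3)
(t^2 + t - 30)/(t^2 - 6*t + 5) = (t + 6)/(t - 1)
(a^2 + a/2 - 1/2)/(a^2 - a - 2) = (a - 1/2)/(a - 2)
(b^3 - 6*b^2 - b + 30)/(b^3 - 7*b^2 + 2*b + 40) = (b - 3)/(b - 4)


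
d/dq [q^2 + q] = 2*q + 1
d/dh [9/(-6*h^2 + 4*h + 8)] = 9*(3*h - 1)/(-3*h^2 + 2*h + 4)^2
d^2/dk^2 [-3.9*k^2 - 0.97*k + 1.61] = -7.80000000000000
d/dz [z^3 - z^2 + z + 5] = 3*z^2 - 2*z + 1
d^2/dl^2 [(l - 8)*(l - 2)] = 2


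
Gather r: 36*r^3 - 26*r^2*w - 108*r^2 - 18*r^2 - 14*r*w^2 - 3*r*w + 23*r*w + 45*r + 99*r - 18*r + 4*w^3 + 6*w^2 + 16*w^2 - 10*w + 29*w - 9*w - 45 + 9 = 36*r^3 + r^2*(-26*w - 126) + r*(-14*w^2 + 20*w + 126) + 4*w^3 + 22*w^2 + 10*w - 36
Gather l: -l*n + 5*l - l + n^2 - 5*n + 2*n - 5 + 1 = l*(4 - n) + n^2 - 3*n - 4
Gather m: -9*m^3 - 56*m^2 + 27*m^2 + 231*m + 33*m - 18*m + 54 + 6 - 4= -9*m^3 - 29*m^2 + 246*m + 56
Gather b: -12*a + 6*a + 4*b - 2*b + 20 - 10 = -6*a + 2*b + 10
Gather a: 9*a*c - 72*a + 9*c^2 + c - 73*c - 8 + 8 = a*(9*c - 72) + 9*c^2 - 72*c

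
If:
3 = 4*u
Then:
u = 3/4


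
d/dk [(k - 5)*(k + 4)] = 2*k - 1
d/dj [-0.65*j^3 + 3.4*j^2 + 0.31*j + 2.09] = -1.95*j^2 + 6.8*j + 0.31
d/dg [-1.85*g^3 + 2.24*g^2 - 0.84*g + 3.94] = -5.55*g^2 + 4.48*g - 0.84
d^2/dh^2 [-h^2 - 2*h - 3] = -2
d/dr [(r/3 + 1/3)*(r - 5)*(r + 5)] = r^2 + 2*r/3 - 25/3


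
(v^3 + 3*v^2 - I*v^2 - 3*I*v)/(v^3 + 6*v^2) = (v^2 + v*(3 - I) - 3*I)/(v*(v + 6))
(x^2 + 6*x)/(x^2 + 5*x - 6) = x/(x - 1)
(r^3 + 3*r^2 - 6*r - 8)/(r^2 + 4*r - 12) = (r^2 + 5*r + 4)/(r + 6)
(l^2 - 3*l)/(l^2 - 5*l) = (l - 3)/(l - 5)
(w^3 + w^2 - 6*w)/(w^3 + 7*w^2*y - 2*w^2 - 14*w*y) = (w + 3)/(w + 7*y)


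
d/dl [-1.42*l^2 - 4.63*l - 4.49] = -2.84*l - 4.63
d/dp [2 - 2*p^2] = -4*p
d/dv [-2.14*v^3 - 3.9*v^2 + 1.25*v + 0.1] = -6.42*v^2 - 7.8*v + 1.25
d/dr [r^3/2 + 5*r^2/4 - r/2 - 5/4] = 3*r^2/2 + 5*r/2 - 1/2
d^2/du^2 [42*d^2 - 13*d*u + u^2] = 2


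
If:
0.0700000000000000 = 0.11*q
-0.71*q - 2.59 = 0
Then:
No Solution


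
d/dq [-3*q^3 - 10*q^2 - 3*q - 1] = -9*q^2 - 20*q - 3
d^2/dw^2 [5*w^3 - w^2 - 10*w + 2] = 30*w - 2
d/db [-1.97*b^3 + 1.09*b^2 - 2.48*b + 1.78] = -5.91*b^2 + 2.18*b - 2.48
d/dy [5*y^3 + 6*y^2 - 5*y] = 15*y^2 + 12*y - 5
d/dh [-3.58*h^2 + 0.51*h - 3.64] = 0.51 - 7.16*h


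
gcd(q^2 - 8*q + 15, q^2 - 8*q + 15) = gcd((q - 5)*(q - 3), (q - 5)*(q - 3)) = q^2 - 8*q + 15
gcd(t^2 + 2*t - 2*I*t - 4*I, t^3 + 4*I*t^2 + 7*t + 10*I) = t - 2*I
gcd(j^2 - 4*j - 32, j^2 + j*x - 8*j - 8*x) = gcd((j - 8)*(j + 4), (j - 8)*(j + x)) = j - 8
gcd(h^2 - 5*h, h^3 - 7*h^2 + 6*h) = h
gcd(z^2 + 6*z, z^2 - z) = z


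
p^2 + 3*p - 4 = (p - 1)*(p + 4)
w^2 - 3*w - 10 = (w - 5)*(w + 2)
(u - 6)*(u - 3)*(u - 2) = u^3 - 11*u^2 + 36*u - 36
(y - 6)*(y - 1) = y^2 - 7*y + 6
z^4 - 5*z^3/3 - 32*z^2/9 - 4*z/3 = z*(z - 3)*(z + 2/3)^2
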